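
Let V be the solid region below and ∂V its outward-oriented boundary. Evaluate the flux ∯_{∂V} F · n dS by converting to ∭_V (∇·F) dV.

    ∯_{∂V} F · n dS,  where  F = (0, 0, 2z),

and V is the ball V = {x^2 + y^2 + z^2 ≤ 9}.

By the divergence theorem,

    ∯_{∂V} F · n dS = ∭_V (∇ · F) dV.

Compute the divergence:
    ∇ · F = ∂F_x/∂x + ∂F_y/∂y + ∂F_z/∂z = 0 + 0 + 2 = 2.

In spherical coordinates, x = ρ sin(φ) cos(θ), y = ρ sin(φ) sin(θ), z = ρ cos(φ), dV = ρ^2 sin(φ) dρ dφ dθ, with 0 ≤ ρ ≤ 3, 0 ≤ φ ≤ π, 0 ≤ θ ≤ 2π.

The integrand, after substitution and multiplying by the volume element, becomes (2) · ρ^2 sin(φ), so

    ∭_V (∇·F) dV = ∫_0^{2π} ∫_0^{π} ∫_0^{3} (2) · ρ^2 sin(φ) dρ dφ dθ.

Inner (ρ from 0 to 3): 18sin(φ).
Middle (φ from 0 to π): 36.
Outer (θ from 0 to 2π): 72π.

Therefore ∯_{∂V} F · n dS = 72π.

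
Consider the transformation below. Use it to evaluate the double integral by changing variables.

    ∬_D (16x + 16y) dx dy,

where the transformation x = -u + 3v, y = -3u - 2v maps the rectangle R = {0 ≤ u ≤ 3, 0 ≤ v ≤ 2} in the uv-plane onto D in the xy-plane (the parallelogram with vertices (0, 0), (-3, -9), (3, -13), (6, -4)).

Compute the Jacobian determinant of (x, y) with respect to (u, v):

    ∂(x,y)/∂(u,v) = | -1  3 | = (-1)(-2) - (3)(-3) = 11.
                   | -3  -2 |

Its absolute value is |J| = 11 (the area scaling factor).

Substituting x = -u + 3v, y = -3u - 2v into the integrand,

    16x + 16y → -64u + 16v,

so the integral becomes

    ∬_R (-64u + 16v) · |J| du dv = ∫_0^3 ∫_0^2 (-704u + 176v) dv du.

Inner (v): 352 - 1408u.
Outer (u): -5280.

Therefore ∬_D (16x + 16y) dx dy = -5280.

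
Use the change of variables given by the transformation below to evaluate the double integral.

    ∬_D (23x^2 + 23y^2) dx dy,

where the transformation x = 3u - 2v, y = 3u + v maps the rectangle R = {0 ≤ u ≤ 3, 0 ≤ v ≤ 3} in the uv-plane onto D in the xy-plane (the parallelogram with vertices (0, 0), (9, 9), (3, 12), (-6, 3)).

Compute the Jacobian determinant of (x, y) with respect to (u, v):

    ∂(x,y)/∂(u,v) = | 3  -2 | = (3)(1) - (-2)(3) = 9.
                   | 3  1 |

Its absolute value is |J| = 9 (the area scaling factor).

Substituting x = 3u - 2v, y = 3u + v into the integrand,

    23x^2 + 23y^2 → 414u^2 - 138u v + 115v^2,

so the integral becomes

    ∬_R (414u^2 - 138u v + 115v^2) · |J| du dv = ∫_0^3 ∫_0^3 (3726u^2 - 1242u v + 1035v^2) dv du.

Inner (v): 11178u^2 - 5589u + 9315.
Outer (u): 206793/2.

Therefore ∬_D (23x^2 + 23y^2) dx dy = 206793/2.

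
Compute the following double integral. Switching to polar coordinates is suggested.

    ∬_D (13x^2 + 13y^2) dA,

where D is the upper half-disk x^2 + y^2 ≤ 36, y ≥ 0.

The region D is 0 ≤ r ≤ 6, 0 ≤ θ ≤ π in polar coordinates, where x = r cos(θ), y = r sin(θ), and dA = r dr dθ.

Under the substitution, the integrand becomes 13r^2, so

    ∬_D (13x^2 + 13y^2) dA = ∫_{0}^{π} ∫_{0}^{6} (13r^2) · r dr dθ.

Inner integral (in r): ∫_{0}^{6} (13r^2) · r dr = 4212.

Outer integral (in θ): ∫_{0}^{π} (4212) dθ = 4212π.

Therefore ∬_D (13x^2 + 13y^2) dA = 4212π.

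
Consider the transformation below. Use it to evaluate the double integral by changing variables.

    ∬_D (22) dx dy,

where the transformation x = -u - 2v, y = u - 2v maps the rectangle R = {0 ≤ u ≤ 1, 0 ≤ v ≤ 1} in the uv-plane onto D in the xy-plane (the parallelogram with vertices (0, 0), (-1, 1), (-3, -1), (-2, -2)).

Compute the Jacobian determinant of (x, y) with respect to (u, v):

    ∂(x,y)/∂(u,v) = | -1  -2 | = (-1)(-2) - (-2)(1) = 4.
                   | 1  -2 |

Its absolute value is |J| = 4 (the area scaling factor).

Substituting x = -u - 2v, y = u - 2v into the integrand,

    22 → 22,

so the integral becomes

    ∬_R (22) · |J| du dv = ∫_0^1 ∫_0^1 (88) dv du.

Inner (v): 88.
Outer (u): 88.

Therefore ∬_D (22) dx dy = 88.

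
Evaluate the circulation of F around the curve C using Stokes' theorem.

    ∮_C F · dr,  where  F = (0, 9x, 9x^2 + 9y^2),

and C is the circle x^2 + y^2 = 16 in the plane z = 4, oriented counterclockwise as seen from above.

Let S be the flat disk x^2 + y^2 ≤ 16 in the plane z = 4, with upward unit normal n̂ = ẑ. By Stokes' theorem,

    ∮_C F · dr = ∬_S (∇ × F) · n̂ dS = ∬_D (curl F)_z dA,

where D is the disk x^2 + y^2 ≤ 16.

Compute the curl of F = (0, 9x, 9x^2 + 9y^2):
    (∇ × F)_x = ∂F_z/∂y - ∂F_y/∂z = 18y,
    (∇ × F)_y = ∂F_x/∂z - ∂F_z/∂x = -18x,
    (∇ × F)_z = ∂F_y/∂x - ∂F_x/∂y = 9.

On z = 4, (curl F)_z = 9.

Convert to polar (x = r cos θ, y = r sin θ, dA = r dr dθ); the integrand becomes 9, so

    ∬_D (curl F)_z dA = ∫_0^{2π} ∫_0^{4} (9) · r dr dθ.

Inner (r from 0 to 4): 72.
Outer (θ from 0 to 2π): 144π.

Therefore ∮_C F · dr = 144π.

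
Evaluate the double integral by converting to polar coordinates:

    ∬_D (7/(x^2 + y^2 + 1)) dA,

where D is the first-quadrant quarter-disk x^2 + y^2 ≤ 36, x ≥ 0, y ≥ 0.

The region D is 0 ≤ r ≤ 6, 0 ≤ θ ≤ π/2 in polar coordinates, where x = r cos(θ), y = r sin(θ), and dA = r dr dθ.

Under the substitution, the integrand becomes 7/(r^2 + 1), so

    ∬_D (7/(x^2 + y^2 + 1)) dA = ∫_{0}^{π/2} ∫_{0}^{6} (7/(r^2 + 1)) · r dr dθ.

Inner integral (in r): ∫_{0}^{6} (7/(r^2 + 1)) · r dr = 7log(37)/2.

Outer integral (in θ): ∫_{0}^{π/2} (7log(37)/2) dθ = 7π log(37)/4.

Therefore ∬_D (7/(x^2 + y^2 + 1)) dA = 7π log(37)/4.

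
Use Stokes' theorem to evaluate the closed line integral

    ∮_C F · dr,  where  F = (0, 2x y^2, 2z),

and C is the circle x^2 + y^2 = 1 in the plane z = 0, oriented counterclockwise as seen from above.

Let S be the flat disk x^2 + y^2 ≤ 1 in the plane z = 0, with upward unit normal n̂ = ẑ. By Stokes' theorem,

    ∮_C F · dr = ∬_S (∇ × F) · n̂ dS = ∬_D (curl F)_z dA,

where D is the disk x^2 + y^2 ≤ 1.

Compute the curl of F = (0, 2x y^2, 2z):
    (∇ × F)_x = ∂F_z/∂y - ∂F_y/∂z = 0,
    (∇ × F)_y = ∂F_x/∂z - ∂F_z/∂x = 0,
    (∇ × F)_z = ∂F_y/∂x - ∂F_x/∂y = 2y^2.

On z = 0, (curl F)_z = 2y^2.

Convert to polar (x = r cos θ, y = r sin θ, dA = r dr dθ); the integrand becomes 2r^2sin(θ)^2, so

    ∬_D (curl F)_z dA = ∫_0^{2π} ∫_0^{1} (2r^2sin(θ)^2) · r dr dθ.

Inner (r from 0 to 1): sin(θ)^2/2.
Outer (θ from 0 to 2π): π/2.

Therefore ∮_C F · dr = π/2.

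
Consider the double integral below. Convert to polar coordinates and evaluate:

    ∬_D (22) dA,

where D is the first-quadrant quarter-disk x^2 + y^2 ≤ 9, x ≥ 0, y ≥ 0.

The region D is 0 ≤ r ≤ 3, 0 ≤ θ ≤ π/2 in polar coordinates, where x = r cos(θ), y = r sin(θ), and dA = r dr dθ.

Under the substitution, the integrand becomes 22, so

    ∬_D (22) dA = ∫_{0}^{π/2} ∫_{0}^{3} (22) · r dr dθ.

Inner integral (in r): ∫_{0}^{3} (22) · r dr = 99.

Outer integral (in θ): ∫_{0}^{π/2} (99) dθ = 99π/2.

Therefore ∬_D (22) dA = 99π/2.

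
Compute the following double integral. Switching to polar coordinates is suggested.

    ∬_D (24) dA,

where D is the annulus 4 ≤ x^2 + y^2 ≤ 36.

The region D is 2 ≤ r ≤ 6, 0 ≤ θ ≤ 2π in polar coordinates, where x = r cos(θ), y = r sin(θ), and dA = r dr dθ.

Under the substitution, the integrand becomes 24, so

    ∬_D (24) dA = ∫_{0}^{2π} ∫_{2}^{6} (24) · r dr dθ.

Inner integral (in r): ∫_{2}^{6} (24) · r dr = 384.

Outer integral (in θ): ∫_{0}^{2π} (384) dθ = 768π.

Therefore ∬_D (24) dA = 768π.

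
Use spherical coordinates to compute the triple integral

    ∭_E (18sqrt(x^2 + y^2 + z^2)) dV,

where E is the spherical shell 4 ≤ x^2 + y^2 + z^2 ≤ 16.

In spherical coordinates, x = ρ sin(φ) cos(θ), y = ρ sin(φ) sin(θ), z = ρ cos(φ), and dV = ρ^2 sin(φ) dρ dφ dθ.

The integrand becomes 18ρ, so

    ∭_E (18sqrt(x^2 + y^2 + z^2)) dV = ∫_{0}^{2π} ∫_{0}^{π} ∫_{2}^{4} (18ρ) · ρ^2 sin(φ) dρ dφ dθ.

Inner (ρ): 1080sin(φ).
Middle (φ): 2160.
Outer (θ): 4320π.

Therefore the triple integral equals 4320π.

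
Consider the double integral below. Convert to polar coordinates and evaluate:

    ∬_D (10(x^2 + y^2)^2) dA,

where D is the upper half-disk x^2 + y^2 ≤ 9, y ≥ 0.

The region D is 0 ≤ r ≤ 3, 0 ≤ θ ≤ π in polar coordinates, where x = r cos(θ), y = r sin(θ), and dA = r dr dθ.

Under the substitution, the integrand becomes 10r^4, so

    ∬_D (10(x^2 + y^2)^2) dA = ∫_{0}^{π} ∫_{0}^{3} (10r^4) · r dr dθ.

Inner integral (in r): ∫_{0}^{3} (10r^4) · r dr = 1215.

Outer integral (in θ): ∫_{0}^{π} (1215) dθ = 1215π.

Therefore ∬_D (10(x^2 + y^2)^2) dA = 1215π.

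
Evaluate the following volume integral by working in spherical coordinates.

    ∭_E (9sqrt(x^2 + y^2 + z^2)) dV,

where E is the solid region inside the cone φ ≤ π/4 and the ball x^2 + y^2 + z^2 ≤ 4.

In spherical coordinates, x = ρ sin(φ) cos(θ), y = ρ sin(φ) sin(θ), z = ρ cos(φ), and dV = ρ^2 sin(φ) dρ dφ dθ.

The integrand becomes 9ρ, so

    ∭_E (9sqrt(x^2 + y^2 + z^2)) dV = ∫_{0}^{2π} ∫_{0}^{π/4} ∫_{0}^{2} (9ρ) · ρ^2 sin(φ) dρ dφ dθ.

Inner (ρ): 36sin(φ).
Middle (φ): 36 - 18sqrt(2).
Outer (θ): 36π (2 - sqrt(2)).

Therefore the triple integral equals 36π (2 - sqrt(2)).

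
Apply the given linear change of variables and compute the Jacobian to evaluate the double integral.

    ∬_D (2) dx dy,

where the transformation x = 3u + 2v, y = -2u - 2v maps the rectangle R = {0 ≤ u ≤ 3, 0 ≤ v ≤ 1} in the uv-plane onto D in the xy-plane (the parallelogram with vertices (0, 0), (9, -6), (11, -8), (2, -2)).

Compute the Jacobian determinant of (x, y) with respect to (u, v):

    ∂(x,y)/∂(u,v) = | 3  2 | = (3)(-2) - (2)(-2) = -2.
                   | -2  -2 |

Its absolute value is |J| = 2 (the area scaling factor).

Substituting x = 3u + 2v, y = -2u - 2v into the integrand,

    2 → 2,

so the integral becomes

    ∬_R (2) · |J| du dv = ∫_0^3 ∫_0^1 (4) dv du.

Inner (v): 4.
Outer (u): 12.

Therefore ∬_D (2) dx dy = 12.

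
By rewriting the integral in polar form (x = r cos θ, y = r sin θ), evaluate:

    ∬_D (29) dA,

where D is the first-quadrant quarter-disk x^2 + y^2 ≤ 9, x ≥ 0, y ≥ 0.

The region D is 0 ≤ r ≤ 3, 0 ≤ θ ≤ π/2 in polar coordinates, where x = r cos(θ), y = r sin(θ), and dA = r dr dθ.

Under the substitution, the integrand becomes 29, so

    ∬_D (29) dA = ∫_{0}^{π/2} ∫_{0}^{3} (29) · r dr dθ.

Inner integral (in r): ∫_{0}^{3} (29) · r dr = 261/2.

Outer integral (in θ): ∫_{0}^{π/2} (261/2) dθ = 261π/4.

Therefore ∬_D (29) dA = 261π/4.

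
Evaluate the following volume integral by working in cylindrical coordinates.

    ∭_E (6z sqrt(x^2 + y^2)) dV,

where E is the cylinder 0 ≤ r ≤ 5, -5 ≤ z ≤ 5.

In cylindrical coordinates, x = r cos(θ), y = r sin(θ), z = z, and dV = r dr dθ dz.

The integrand becomes 6r z, so

    ∭_E (6z sqrt(x^2 + y^2)) dV = ∫_{0}^{2π} ∫_{0}^{5} ∫_{-5}^{5} (6r z) · r dz dr dθ.

Inner (z): 0.
Middle (r from 0 to 5): 0.
Outer (θ): 0.

Therefore the triple integral equals 0.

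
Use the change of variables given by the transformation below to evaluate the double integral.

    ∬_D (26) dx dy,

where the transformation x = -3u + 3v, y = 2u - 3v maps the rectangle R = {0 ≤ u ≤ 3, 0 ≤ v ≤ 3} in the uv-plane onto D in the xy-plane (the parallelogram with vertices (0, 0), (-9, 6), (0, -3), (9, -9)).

Compute the Jacobian determinant of (x, y) with respect to (u, v):

    ∂(x,y)/∂(u,v) = | -3  3 | = (-3)(-3) - (3)(2) = 3.
                   | 2  -3 |

Its absolute value is |J| = 3 (the area scaling factor).

Substituting x = -3u + 3v, y = 2u - 3v into the integrand,

    26 → 26,

so the integral becomes

    ∬_R (26) · |J| du dv = ∫_0^3 ∫_0^3 (78) dv du.

Inner (v): 234.
Outer (u): 702.

Therefore ∬_D (26) dx dy = 702.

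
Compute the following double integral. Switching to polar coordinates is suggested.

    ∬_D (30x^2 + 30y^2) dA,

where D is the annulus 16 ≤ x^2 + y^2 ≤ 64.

The region D is 4 ≤ r ≤ 8, 0 ≤ θ ≤ 2π in polar coordinates, where x = r cos(θ), y = r sin(θ), and dA = r dr dθ.

Under the substitution, the integrand becomes 30r^2, so

    ∬_D (30x^2 + 30y^2) dA = ∫_{0}^{2π} ∫_{4}^{8} (30r^2) · r dr dθ.

Inner integral (in r): ∫_{4}^{8} (30r^2) · r dr = 28800.

Outer integral (in θ): ∫_{0}^{2π} (28800) dθ = 57600π.

Therefore ∬_D (30x^2 + 30y^2) dA = 57600π.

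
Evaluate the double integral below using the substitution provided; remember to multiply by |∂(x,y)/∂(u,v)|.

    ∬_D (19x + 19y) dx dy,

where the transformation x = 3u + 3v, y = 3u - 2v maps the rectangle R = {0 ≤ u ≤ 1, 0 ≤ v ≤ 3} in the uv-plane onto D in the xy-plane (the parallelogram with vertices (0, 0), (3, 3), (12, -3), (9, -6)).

Compute the Jacobian determinant of (x, y) with respect to (u, v):

    ∂(x,y)/∂(u,v) = | 3  3 | = (3)(-2) - (3)(3) = -15.
                   | 3  -2 |

Its absolute value is |J| = 15 (the area scaling factor).

Substituting x = 3u + 3v, y = 3u - 2v into the integrand,

    19x + 19y → 114u + 19v,

so the integral becomes

    ∬_R (114u + 19v) · |J| du dv = ∫_0^1 ∫_0^3 (1710u + 285v) dv du.

Inner (v): 5130u + 2565/2.
Outer (u): 7695/2.

Therefore ∬_D (19x + 19y) dx dy = 7695/2.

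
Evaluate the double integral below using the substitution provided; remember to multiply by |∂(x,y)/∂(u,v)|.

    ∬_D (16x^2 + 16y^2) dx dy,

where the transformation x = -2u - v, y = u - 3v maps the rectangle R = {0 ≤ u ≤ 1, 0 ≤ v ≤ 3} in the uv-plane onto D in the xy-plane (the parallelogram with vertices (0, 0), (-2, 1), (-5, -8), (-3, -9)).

Compute the Jacobian determinant of (x, y) with respect to (u, v):

    ∂(x,y)/∂(u,v) = | -2  -1 | = (-2)(-3) - (-1)(1) = 7.
                   | 1  -3 |

Its absolute value is |J| = 7 (the area scaling factor).

Substituting x = -2u - v, y = u - 3v into the integrand,

    16x^2 + 16y^2 → 80u^2 - 32u v + 160v^2,

so the integral becomes

    ∬_R (80u^2 - 32u v + 160v^2) · |J| du dv = ∫_0^1 ∫_0^3 (560u^2 - 224u v + 1120v^2) dv du.

Inner (v): 1680u^2 - 1008u + 10080.
Outer (u): 10136.

Therefore ∬_D (16x^2 + 16y^2) dx dy = 10136.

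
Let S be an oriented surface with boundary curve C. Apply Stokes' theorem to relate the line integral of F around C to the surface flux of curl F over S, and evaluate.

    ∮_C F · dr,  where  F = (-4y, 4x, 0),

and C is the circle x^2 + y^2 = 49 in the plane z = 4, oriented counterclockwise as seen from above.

Let S be the flat disk x^2 + y^2 ≤ 49 in the plane z = 4, with upward unit normal n̂ = ẑ. By Stokes' theorem,

    ∮_C F · dr = ∬_S (∇ × F) · n̂ dS = ∬_D (curl F)_z dA,

where D is the disk x^2 + y^2 ≤ 49.

Compute the curl of F = (-4y, 4x, 0):
    (∇ × F)_x = ∂F_z/∂y - ∂F_y/∂z = 0,
    (∇ × F)_y = ∂F_x/∂z - ∂F_z/∂x = 0,
    (∇ × F)_z = ∂F_y/∂x - ∂F_x/∂y = 8.

On z = 4, (curl F)_z = 8.

Convert to polar (x = r cos θ, y = r sin θ, dA = r dr dθ); the integrand becomes 8, so

    ∬_D (curl F)_z dA = ∫_0^{2π} ∫_0^{7} (8) · r dr dθ.

Inner (r from 0 to 7): 196.
Outer (θ from 0 to 2π): 392π.

Therefore ∮_C F · dr = 392π.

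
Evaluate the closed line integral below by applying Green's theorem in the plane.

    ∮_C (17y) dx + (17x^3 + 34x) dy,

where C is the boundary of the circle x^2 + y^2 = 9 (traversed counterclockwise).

Green's theorem converts the closed line integral into a double integral over the enclosed region D:

    ∮_C P dx + Q dy = ∬_D (∂Q/∂x - ∂P/∂y) dA.

Here P = 17y, Q = 17x^3 + 34x, so

    ∂Q/∂x = 51x^2 + 34,    ∂P/∂y = 17,
    ∂Q/∂x - ∂P/∂y = 51x^2 + 17.

D is the region x^2 + y^2 ≤ 9. Evaluating the double integral:

In polar coordinates (x = r cos θ, y = r sin θ, dA = r dr dθ) the integrand becomes 51r^2cos(θ)^2 + 17, so

    ∬_D (51x^2 + 17) dA = ∫_0^{2π} ∫_0^{3} (51r^2cos(θ)^2 + 17) · r dr dθ.

Inner (r from 0 to 3): 4131cos(θ)^2/4 + 153/2.
Outer (θ from 0 to 2π): 4743π/4.

Therefore ∮_C P dx + Q dy = 4743π/4.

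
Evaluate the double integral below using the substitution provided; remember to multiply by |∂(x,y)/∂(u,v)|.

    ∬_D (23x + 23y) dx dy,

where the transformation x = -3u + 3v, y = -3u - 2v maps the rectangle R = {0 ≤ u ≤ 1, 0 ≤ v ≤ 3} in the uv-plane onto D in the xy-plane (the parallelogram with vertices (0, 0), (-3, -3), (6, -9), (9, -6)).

Compute the Jacobian determinant of (x, y) with respect to (u, v):

    ∂(x,y)/∂(u,v) = | -3  3 | = (-3)(-2) - (3)(-3) = 15.
                   | -3  -2 |

Its absolute value is |J| = 15 (the area scaling factor).

Substituting x = -3u + 3v, y = -3u - 2v into the integrand,

    23x + 23y → -138u + 23v,

so the integral becomes

    ∬_R (-138u + 23v) · |J| du dv = ∫_0^1 ∫_0^3 (-2070u + 345v) dv du.

Inner (v): 3105/2 - 6210u.
Outer (u): -3105/2.

Therefore ∬_D (23x + 23y) dx dy = -3105/2.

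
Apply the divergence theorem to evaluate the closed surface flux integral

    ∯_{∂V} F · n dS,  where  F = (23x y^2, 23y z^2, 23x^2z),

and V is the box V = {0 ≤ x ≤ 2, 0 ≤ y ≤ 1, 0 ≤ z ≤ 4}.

By the divergence theorem,

    ∯_{∂V} F · n dS = ∭_V (∇ · F) dV.

Compute the divergence:
    ∇ · F = ∂F_x/∂x + ∂F_y/∂y + ∂F_z/∂z = 23y^2 + 23z^2 + 23x^2 = 23x^2 + 23y^2 + 23z^2.

V is a rectangular box, so dV = dx dy dz with 0 ≤ x ≤ 2, 0 ≤ y ≤ 1, 0 ≤ z ≤ 4.

Integrate (23x^2 + 23y^2 + 23z^2) over V as an iterated integral:

    ∭_V (∇·F) dV = ∫_0^{2} ∫_0^{1} ∫_0^{4} (23x^2 + 23y^2 + 23z^2) dz dy dx.

Inner (z from 0 to 4): 92x^2 + 92y^2 + 1472/3.
Middle (y from 0 to 1): 92x^2 + 1564/3.
Outer (x from 0 to 2): 1288.

Therefore ∯_{∂V} F · n dS = 1288.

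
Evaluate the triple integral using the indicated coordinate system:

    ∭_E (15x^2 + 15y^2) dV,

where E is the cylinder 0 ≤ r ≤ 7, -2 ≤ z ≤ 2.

In cylindrical coordinates, x = r cos(θ), y = r sin(θ), z = z, and dV = r dr dθ dz.

The integrand becomes 15r^2, so

    ∭_E (15x^2 + 15y^2) dV = ∫_{0}^{2π} ∫_{0}^{7} ∫_{-2}^{2} (15r^2) · r dz dr dθ.

Inner (z): 60r^3.
Middle (r from 0 to 7): 36015.
Outer (θ): 72030π.

Therefore the triple integral equals 72030π.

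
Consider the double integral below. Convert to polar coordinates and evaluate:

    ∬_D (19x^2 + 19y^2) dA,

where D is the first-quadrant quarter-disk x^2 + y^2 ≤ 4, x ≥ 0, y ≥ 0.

The region D is 0 ≤ r ≤ 2, 0 ≤ θ ≤ π/2 in polar coordinates, where x = r cos(θ), y = r sin(θ), and dA = r dr dθ.

Under the substitution, the integrand becomes 19r^2, so

    ∬_D (19x^2 + 19y^2) dA = ∫_{0}^{π/2} ∫_{0}^{2} (19r^2) · r dr dθ.

Inner integral (in r): ∫_{0}^{2} (19r^2) · r dr = 76.

Outer integral (in θ): ∫_{0}^{π/2} (76) dθ = 38π.

Therefore ∬_D (19x^2 + 19y^2) dA = 38π.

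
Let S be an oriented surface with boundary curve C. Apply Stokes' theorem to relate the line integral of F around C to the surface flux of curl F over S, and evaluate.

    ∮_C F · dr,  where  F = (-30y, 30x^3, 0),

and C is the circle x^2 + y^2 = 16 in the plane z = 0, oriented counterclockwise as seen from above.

Let S be the flat disk x^2 + y^2 ≤ 16 in the plane z = 0, with upward unit normal n̂ = ẑ. By Stokes' theorem,

    ∮_C F · dr = ∬_S (∇ × F) · n̂ dS = ∬_D (curl F)_z dA,

where D is the disk x^2 + y^2 ≤ 16.

Compute the curl of F = (-30y, 30x^3, 0):
    (∇ × F)_x = ∂F_z/∂y - ∂F_y/∂z = 0,
    (∇ × F)_y = ∂F_x/∂z - ∂F_z/∂x = 0,
    (∇ × F)_z = ∂F_y/∂x - ∂F_x/∂y = 90x^2 + 30.

On z = 0, (curl F)_z = 90x^2 + 30.

Convert to polar (x = r cos θ, y = r sin θ, dA = r dr dθ); the integrand becomes 90r^2cos(θ)^2 + 30, so

    ∬_D (curl F)_z dA = ∫_0^{2π} ∫_0^{4} (90r^2cos(θ)^2 + 30) · r dr dθ.

Inner (r from 0 to 4): 5760cos(θ)^2 + 240.
Outer (θ from 0 to 2π): 6240π.

Therefore ∮_C F · dr = 6240π.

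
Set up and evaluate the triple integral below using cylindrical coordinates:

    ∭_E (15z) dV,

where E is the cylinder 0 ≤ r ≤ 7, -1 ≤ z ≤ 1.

In cylindrical coordinates, x = r cos(θ), y = r sin(θ), z = z, and dV = r dr dθ dz.

The integrand becomes 15z, so

    ∭_E (15z) dV = ∫_{0}^{2π} ∫_{0}^{7} ∫_{-1}^{1} (15z) · r dz dr dθ.

Inner (z): 0.
Middle (r from 0 to 7): 0.
Outer (θ): 0.

Therefore the triple integral equals 0.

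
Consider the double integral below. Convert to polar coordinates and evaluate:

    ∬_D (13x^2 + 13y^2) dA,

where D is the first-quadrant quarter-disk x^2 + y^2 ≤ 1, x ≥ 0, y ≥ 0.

The region D is 0 ≤ r ≤ 1, 0 ≤ θ ≤ π/2 in polar coordinates, where x = r cos(θ), y = r sin(θ), and dA = r dr dθ.

Under the substitution, the integrand becomes 13r^2, so

    ∬_D (13x^2 + 13y^2) dA = ∫_{0}^{π/2} ∫_{0}^{1} (13r^2) · r dr dθ.

Inner integral (in r): ∫_{0}^{1} (13r^2) · r dr = 13/4.

Outer integral (in θ): ∫_{0}^{π/2} (13/4) dθ = 13π/8.

Therefore ∬_D (13x^2 + 13y^2) dA = 13π/8.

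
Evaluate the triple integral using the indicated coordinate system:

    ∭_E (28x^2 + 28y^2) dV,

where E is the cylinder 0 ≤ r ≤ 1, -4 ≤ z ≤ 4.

In cylindrical coordinates, x = r cos(θ), y = r sin(θ), z = z, and dV = r dr dθ dz.

The integrand becomes 28r^2, so

    ∭_E (28x^2 + 28y^2) dV = ∫_{0}^{2π} ∫_{0}^{1} ∫_{-4}^{4} (28r^2) · r dz dr dθ.

Inner (z): 224r^3.
Middle (r from 0 to 1): 56.
Outer (θ): 112π.

Therefore the triple integral equals 112π.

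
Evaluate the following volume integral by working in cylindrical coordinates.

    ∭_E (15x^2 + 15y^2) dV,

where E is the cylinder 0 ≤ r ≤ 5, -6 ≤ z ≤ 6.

In cylindrical coordinates, x = r cos(θ), y = r sin(θ), z = z, and dV = r dr dθ dz.

The integrand becomes 15r^2, so

    ∭_E (15x^2 + 15y^2) dV = ∫_{0}^{2π} ∫_{0}^{5} ∫_{-6}^{6} (15r^2) · r dz dr dθ.

Inner (z): 180r^3.
Middle (r from 0 to 5): 28125.
Outer (θ): 56250π.

Therefore the triple integral equals 56250π.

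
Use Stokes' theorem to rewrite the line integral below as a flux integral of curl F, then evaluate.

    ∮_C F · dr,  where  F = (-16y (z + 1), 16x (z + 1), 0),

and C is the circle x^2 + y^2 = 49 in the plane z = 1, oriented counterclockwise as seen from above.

Let S be the flat disk x^2 + y^2 ≤ 49 in the plane z = 1, with upward unit normal n̂ = ẑ. By Stokes' theorem,

    ∮_C F · dr = ∬_S (∇ × F) · n̂ dS = ∬_D (curl F)_z dA,

where D is the disk x^2 + y^2 ≤ 49.

Compute the curl of F = (-16y (z + 1), 16x (z + 1), 0):
    (∇ × F)_x = ∂F_z/∂y - ∂F_y/∂z = -16x,
    (∇ × F)_y = ∂F_x/∂z - ∂F_z/∂x = -16y,
    (∇ × F)_z = ∂F_y/∂x - ∂F_x/∂y = 32z + 32.

On z = 1, (curl F)_z = 64.

Convert to polar (x = r cos θ, y = r sin θ, dA = r dr dθ); the integrand becomes 64, so

    ∬_D (curl F)_z dA = ∫_0^{2π} ∫_0^{7} (64) · r dr dθ.

Inner (r from 0 to 7): 1568.
Outer (θ from 0 to 2π): 3136π.

Therefore ∮_C F · dr = 3136π.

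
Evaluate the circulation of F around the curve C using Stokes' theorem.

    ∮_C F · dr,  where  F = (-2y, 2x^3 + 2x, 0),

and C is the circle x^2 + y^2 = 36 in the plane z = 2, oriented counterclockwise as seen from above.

Let S be the flat disk x^2 + y^2 ≤ 36 in the plane z = 2, with upward unit normal n̂ = ẑ. By Stokes' theorem,

    ∮_C F · dr = ∬_S (∇ × F) · n̂ dS = ∬_D (curl F)_z dA,

where D is the disk x^2 + y^2 ≤ 36.

Compute the curl of F = (-2y, 2x^3 + 2x, 0):
    (∇ × F)_x = ∂F_z/∂y - ∂F_y/∂z = 0,
    (∇ × F)_y = ∂F_x/∂z - ∂F_z/∂x = 0,
    (∇ × F)_z = ∂F_y/∂x - ∂F_x/∂y = 6x^2 + 4.

On z = 2, (curl F)_z = 6x^2 + 4.

Convert to polar (x = r cos θ, y = r sin θ, dA = r dr dθ); the integrand becomes 6r^2cos(θ)^2 + 4, so

    ∬_D (curl F)_z dA = ∫_0^{2π} ∫_0^{6} (6r^2cos(θ)^2 + 4) · r dr dθ.

Inner (r from 0 to 6): 1944cos(θ)^2 + 72.
Outer (θ from 0 to 2π): 2088π.

Therefore ∮_C F · dr = 2088π.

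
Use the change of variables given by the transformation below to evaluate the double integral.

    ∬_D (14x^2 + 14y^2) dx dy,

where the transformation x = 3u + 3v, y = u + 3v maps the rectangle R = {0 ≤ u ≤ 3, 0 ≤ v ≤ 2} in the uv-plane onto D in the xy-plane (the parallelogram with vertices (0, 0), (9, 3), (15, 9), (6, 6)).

Compute the Jacobian determinant of (x, y) with respect to (u, v):

    ∂(x,y)/∂(u,v) = | 3  3 | = (3)(3) - (3)(1) = 6.
                   | 1  3 |

Its absolute value is |J| = 6 (the area scaling factor).

Substituting x = 3u + 3v, y = u + 3v into the integrand,

    14x^2 + 14y^2 → 140u^2 + 336u v + 252v^2,

so the integral becomes

    ∬_R (140u^2 + 336u v + 252v^2) · |J| du dv = ∫_0^3 ∫_0^2 (840u^2 + 2016u v + 1512v^2) dv du.

Inner (v): 1680u^2 + 4032u + 4032.
Outer (u): 45360.

Therefore ∬_D (14x^2 + 14y^2) dx dy = 45360.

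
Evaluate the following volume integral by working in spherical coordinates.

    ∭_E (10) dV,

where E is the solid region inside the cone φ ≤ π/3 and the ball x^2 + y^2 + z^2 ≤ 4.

In spherical coordinates, x = ρ sin(φ) cos(θ), y = ρ sin(φ) sin(θ), z = ρ cos(φ), and dV = ρ^2 sin(φ) dρ dφ dθ.

The integrand becomes 10, so

    ∭_E (10) dV = ∫_{0}^{2π} ∫_{0}^{π/3} ∫_{0}^{2} (10) · ρ^2 sin(φ) dρ dφ dθ.

Inner (ρ): 80sin(φ)/3.
Middle (φ): 40/3.
Outer (θ): 80π/3.

Therefore the triple integral equals 80π/3.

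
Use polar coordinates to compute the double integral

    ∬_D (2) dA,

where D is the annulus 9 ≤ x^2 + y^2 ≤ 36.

The region D is 3 ≤ r ≤ 6, 0 ≤ θ ≤ 2π in polar coordinates, where x = r cos(θ), y = r sin(θ), and dA = r dr dθ.

Under the substitution, the integrand becomes 2, so

    ∬_D (2) dA = ∫_{0}^{2π} ∫_{3}^{6} (2) · r dr dθ.

Inner integral (in r): ∫_{3}^{6} (2) · r dr = 27.

Outer integral (in θ): ∫_{0}^{2π} (27) dθ = 54π.

Therefore ∬_D (2) dA = 54π.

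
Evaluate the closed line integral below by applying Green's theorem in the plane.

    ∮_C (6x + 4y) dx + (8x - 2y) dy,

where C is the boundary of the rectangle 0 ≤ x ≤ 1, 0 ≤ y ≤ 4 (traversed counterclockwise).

Green's theorem converts the closed line integral into a double integral over the enclosed region D:

    ∮_C P dx + Q dy = ∬_D (∂Q/∂x - ∂P/∂y) dA.

Here P = 6x + 4y, Q = 8x - 2y, so

    ∂Q/∂x = 8,    ∂P/∂y = 4,
    ∂Q/∂x - ∂P/∂y = 4.

D is the region 0 ≤ x ≤ 1, 0 ≤ y ≤ 4. Evaluating the double integral:

    ∬_D (4) dA = ∫_0^{1} ∫_0^{4} (4) dy dx.

Inner (y from 0 to 4): 16.
Outer (x from 0 to 1): 16.

Therefore ∮_C P dx + Q dy = 16.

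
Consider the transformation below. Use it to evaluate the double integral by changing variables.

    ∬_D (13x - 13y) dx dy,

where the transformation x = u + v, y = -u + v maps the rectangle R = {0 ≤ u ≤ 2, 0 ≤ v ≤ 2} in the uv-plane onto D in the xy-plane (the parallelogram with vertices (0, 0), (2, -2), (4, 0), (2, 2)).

Compute the Jacobian determinant of (x, y) with respect to (u, v):

    ∂(x,y)/∂(u,v) = | 1  1 | = (1)(1) - (1)(-1) = 2.
                   | -1  1 |

Its absolute value is |J| = 2 (the area scaling factor).

Substituting x = u + v, y = -u + v into the integrand,

    13x - 13y → 26u,

so the integral becomes

    ∬_R (26u) · |J| du dv = ∫_0^2 ∫_0^2 (52u) dv du.

Inner (v): 104u.
Outer (u): 208.

Therefore ∬_D (13x - 13y) dx dy = 208.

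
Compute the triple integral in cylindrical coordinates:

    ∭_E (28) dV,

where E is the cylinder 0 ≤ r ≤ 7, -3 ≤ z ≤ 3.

In cylindrical coordinates, x = r cos(θ), y = r sin(θ), z = z, and dV = r dr dθ dz.

The integrand becomes 28, so

    ∭_E (28) dV = ∫_{0}^{2π} ∫_{0}^{7} ∫_{-3}^{3} (28) · r dz dr dθ.

Inner (z): 168r.
Middle (r from 0 to 7): 4116.
Outer (θ): 8232π.

Therefore the triple integral equals 8232π.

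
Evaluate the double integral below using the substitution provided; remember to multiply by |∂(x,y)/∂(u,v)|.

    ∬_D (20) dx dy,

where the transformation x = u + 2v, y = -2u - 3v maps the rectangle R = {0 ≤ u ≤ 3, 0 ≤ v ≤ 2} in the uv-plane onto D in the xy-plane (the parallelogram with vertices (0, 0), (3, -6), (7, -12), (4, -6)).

Compute the Jacobian determinant of (x, y) with respect to (u, v):

    ∂(x,y)/∂(u,v) = | 1  2 | = (1)(-3) - (2)(-2) = 1.
                   | -2  -3 |

Its absolute value is |J| = 1 (the area scaling factor).

Substituting x = u + 2v, y = -2u - 3v into the integrand,

    20 → 20,

so the integral becomes

    ∬_R (20) · |J| du dv = ∫_0^3 ∫_0^2 (20) dv du.

Inner (v): 40.
Outer (u): 120.

Therefore ∬_D (20) dx dy = 120.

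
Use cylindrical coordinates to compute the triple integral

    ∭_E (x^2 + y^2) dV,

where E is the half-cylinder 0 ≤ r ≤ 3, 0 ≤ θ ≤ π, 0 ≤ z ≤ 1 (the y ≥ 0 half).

In cylindrical coordinates, x = r cos(θ), y = r sin(θ), z = z, and dV = r dr dθ dz.

The integrand becomes r^2, so

    ∭_E (x^2 + y^2) dV = ∫_{0}^{π} ∫_{0}^{3} ∫_{0}^{1} (r^2) · r dz dr dθ.

Inner (z): r^3.
Middle (r from 0 to 3): 81/4.
Outer (θ): 81π/4.

Therefore the triple integral equals 81π/4.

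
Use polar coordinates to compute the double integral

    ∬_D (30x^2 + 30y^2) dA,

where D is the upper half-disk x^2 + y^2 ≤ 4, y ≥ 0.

The region D is 0 ≤ r ≤ 2, 0 ≤ θ ≤ π in polar coordinates, where x = r cos(θ), y = r sin(θ), and dA = r dr dθ.

Under the substitution, the integrand becomes 30r^2, so

    ∬_D (30x^2 + 30y^2) dA = ∫_{0}^{π} ∫_{0}^{2} (30r^2) · r dr dθ.

Inner integral (in r): ∫_{0}^{2} (30r^2) · r dr = 120.

Outer integral (in θ): ∫_{0}^{π} (120) dθ = 120π.

Therefore ∬_D (30x^2 + 30y^2) dA = 120π.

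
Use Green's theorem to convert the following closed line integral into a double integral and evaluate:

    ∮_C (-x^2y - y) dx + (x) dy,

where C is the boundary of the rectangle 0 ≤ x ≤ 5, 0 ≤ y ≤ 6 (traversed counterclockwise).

Green's theorem converts the closed line integral into a double integral over the enclosed region D:

    ∮_C P dx + Q dy = ∬_D (∂Q/∂x - ∂P/∂y) dA.

Here P = -x^2y - y, Q = x, so

    ∂Q/∂x = 1,    ∂P/∂y = -x^2 - 1,
    ∂Q/∂x - ∂P/∂y = x^2 + 2.

D is the region 0 ≤ x ≤ 5, 0 ≤ y ≤ 6. Evaluating the double integral:

    ∬_D (x^2 + 2) dA = ∫_0^{5} ∫_0^{6} (x^2 + 2) dy dx.

Inner (y from 0 to 6): 6x^2 + 12.
Outer (x from 0 to 5): 310.

Therefore ∮_C P dx + Q dy = 310.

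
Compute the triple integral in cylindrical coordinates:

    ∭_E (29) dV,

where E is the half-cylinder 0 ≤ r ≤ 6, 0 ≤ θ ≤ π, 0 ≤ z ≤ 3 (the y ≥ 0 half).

In cylindrical coordinates, x = r cos(θ), y = r sin(θ), z = z, and dV = r dr dθ dz.

The integrand becomes 29, so

    ∭_E (29) dV = ∫_{0}^{π} ∫_{0}^{6} ∫_{0}^{3} (29) · r dz dr dθ.

Inner (z): 87r.
Middle (r from 0 to 6): 1566.
Outer (θ): 1566π.

Therefore the triple integral equals 1566π.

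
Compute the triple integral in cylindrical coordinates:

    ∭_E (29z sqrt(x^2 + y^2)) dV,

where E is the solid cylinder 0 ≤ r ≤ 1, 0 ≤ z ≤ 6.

In cylindrical coordinates, x = r cos(θ), y = r sin(θ), z = z, and dV = r dr dθ dz.

The integrand becomes 29r z, so

    ∭_E (29z sqrt(x^2 + y^2)) dV = ∫_{0}^{2π} ∫_{0}^{1} ∫_{0}^{6} (29r z) · r dz dr dθ.

Inner (z): 522r^2.
Middle (r from 0 to 1): 174.
Outer (θ): 348π.

Therefore the triple integral equals 348π.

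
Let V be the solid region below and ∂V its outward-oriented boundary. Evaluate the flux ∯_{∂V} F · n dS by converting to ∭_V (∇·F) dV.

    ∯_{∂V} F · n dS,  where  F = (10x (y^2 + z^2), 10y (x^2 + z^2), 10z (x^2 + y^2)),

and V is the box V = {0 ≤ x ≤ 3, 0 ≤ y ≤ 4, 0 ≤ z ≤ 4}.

By the divergence theorem,

    ∯_{∂V} F · n dS = ∭_V (∇ · F) dV.

Compute the divergence:
    ∇ · F = ∂F_x/∂x + ∂F_y/∂y + ∂F_z/∂z = 10y^2 + 10z^2 + 10x^2 + 10z^2 + 10x^2 + 10y^2 = 20x^2 + 20y^2 + 20z^2.

V is a rectangular box, so dV = dx dy dz with 0 ≤ x ≤ 3, 0 ≤ y ≤ 4, 0 ≤ z ≤ 4.

Integrate (20x^2 + 20y^2 + 20z^2) over V as an iterated integral:

    ∭_V (∇·F) dV = ∫_0^{3} ∫_0^{4} ∫_0^{4} (20x^2 + 20y^2 + 20z^2) dz dy dx.

Inner (z from 0 to 4): 80x^2 + 80y^2 + 1280/3.
Middle (y from 0 to 4): 320x^2 + 10240/3.
Outer (x from 0 to 3): 13120.

Therefore ∯_{∂V} F · n dS = 13120.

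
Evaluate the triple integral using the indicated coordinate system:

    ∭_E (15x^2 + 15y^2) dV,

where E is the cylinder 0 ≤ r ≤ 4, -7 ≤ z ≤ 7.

In cylindrical coordinates, x = r cos(θ), y = r sin(θ), z = z, and dV = r dr dθ dz.

The integrand becomes 15r^2, so

    ∭_E (15x^2 + 15y^2) dV = ∫_{0}^{2π} ∫_{0}^{4} ∫_{-7}^{7} (15r^2) · r dz dr dθ.

Inner (z): 210r^3.
Middle (r from 0 to 4): 13440.
Outer (θ): 26880π.

Therefore the triple integral equals 26880π.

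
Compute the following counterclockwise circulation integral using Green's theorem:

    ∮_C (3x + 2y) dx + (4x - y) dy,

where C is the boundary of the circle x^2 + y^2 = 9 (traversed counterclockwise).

Green's theorem converts the closed line integral into a double integral over the enclosed region D:

    ∮_C P dx + Q dy = ∬_D (∂Q/∂x - ∂P/∂y) dA.

Here P = 3x + 2y, Q = 4x - y, so

    ∂Q/∂x = 4,    ∂P/∂y = 2,
    ∂Q/∂x - ∂P/∂y = 2.

D is the region x^2 + y^2 ≤ 9. Evaluating the double integral:

In polar coordinates (x = r cos θ, y = r sin θ, dA = r dr dθ) the integrand becomes 2, so

    ∬_D (2) dA = ∫_0^{2π} ∫_0^{3} (2) · r dr dθ.

Inner (r from 0 to 3): 9.
Outer (θ from 0 to 2π): 18π.

Therefore ∮_C P dx + Q dy = 18π.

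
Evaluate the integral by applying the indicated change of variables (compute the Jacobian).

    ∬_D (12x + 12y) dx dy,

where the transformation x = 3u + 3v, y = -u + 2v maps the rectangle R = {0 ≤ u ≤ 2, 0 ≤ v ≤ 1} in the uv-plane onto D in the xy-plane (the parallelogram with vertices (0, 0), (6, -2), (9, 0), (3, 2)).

Compute the Jacobian determinant of (x, y) with respect to (u, v):

    ∂(x,y)/∂(u,v) = | 3  3 | = (3)(2) - (3)(-1) = 9.
                   | -1  2 |

Its absolute value is |J| = 9 (the area scaling factor).

Substituting x = 3u + 3v, y = -u + 2v into the integrand,

    12x + 12y → 24u + 60v,

so the integral becomes

    ∬_R (24u + 60v) · |J| du dv = ∫_0^2 ∫_0^1 (216u + 540v) dv du.

Inner (v): 216u + 270.
Outer (u): 972.

Therefore ∬_D (12x + 12y) dx dy = 972.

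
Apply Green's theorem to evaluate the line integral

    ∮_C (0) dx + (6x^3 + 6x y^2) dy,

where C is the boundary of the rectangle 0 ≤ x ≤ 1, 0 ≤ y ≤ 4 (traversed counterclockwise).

Green's theorem converts the closed line integral into a double integral over the enclosed region D:

    ∮_C P dx + Q dy = ∬_D (∂Q/∂x - ∂P/∂y) dA.

Here P = 0, Q = 6x^3 + 6x y^2, so

    ∂Q/∂x = 18x^2 + 6y^2,    ∂P/∂y = 0,
    ∂Q/∂x - ∂P/∂y = 18x^2 + 6y^2.

D is the region 0 ≤ x ≤ 1, 0 ≤ y ≤ 4. Evaluating the double integral:

    ∬_D (18x^2 + 6y^2) dA = ∫_0^{1} ∫_0^{4} (18x^2 + 6y^2) dy dx.

Inner (y from 0 to 4): 72x^2 + 128.
Outer (x from 0 to 1): 152.

Therefore ∮_C P dx + Q dy = 152.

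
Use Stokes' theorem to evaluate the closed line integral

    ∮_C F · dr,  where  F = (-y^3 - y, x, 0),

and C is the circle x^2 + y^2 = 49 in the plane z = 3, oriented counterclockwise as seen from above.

Let S be the flat disk x^2 + y^2 ≤ 49 in the plane z = 3, with upward unit normal n̂ = ẑ. By Stokes' theorem,

    ∮_C F · dr = ∬_S (∇ × F) · n̂ dS = ∬_D (curl F)_z dA,

where D is the disk x^2 + y^2 ≤ 49.

Compute the curl of F = (-y^3 - y, x, 0):
    (∇ × F)_x = ∂F_z/∂y - ∂F_y/∂z = 0,
    (∇ × F)_y = ∂F_x/∂z - ∂F_z/∂x = 0,
    (∇ × F)_z = ∂F_y/∂x - ∂F_x/∂y = 3y^2 + 2.

On z = 3, (curl F)_z = 3y^2 + 2.

Convert to polar (x = r cos θ, y = r sin θ, dA = r dr dθ); the integrand becomes 3r^2sin(θ)^2 + 2, so

    ∬_D (curl F)_z dA = ∫_0^{2π} ∫_0^{7} (3r^2sin(θ)^2 + 2) · r dr dθ.

Inner (r from 0 to 7): 7203sin(θ)^2/4 + 49.
Outer (θ from 0 to 2π): 7595π/4.

Therefore ∮_C F · dr = 7595π/4.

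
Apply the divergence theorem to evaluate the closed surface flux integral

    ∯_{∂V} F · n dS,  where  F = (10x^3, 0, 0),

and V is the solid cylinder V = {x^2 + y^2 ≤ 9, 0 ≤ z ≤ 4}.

By the divergence theorem,

    ∯_{∂V} F · n dS = ∭_V (∇ · F) dV.

Compute the divergence:
    ∇ · F = ∂F_x/∂x + ∂F_y/∂y + ∂F_z/∂z = 30x^2 + 0 + 0 = 30x^2.

In cylindrical coordinates, x = r cos(θ), y = r sin(θ), z = z, dV = r dr dθ dz, with 0 ≤ r ≤ 3, 0 ≤ θ ≤ 2π, 0 ≤ z ≤ 4.

The integrand, after substitution and multiplying by the volume element, becomes (30r^2cos(θ)^2) · r, so

    ∭_V (∇·F) dV = ∫_0^{2π} ∫_0^{3} ∫_0^{4} (30r^2cos(θ)^2) · r dz dr dθ.

Inner (z from 0 to 4): 120r^3cos(θ)^2.
Middle (r from 0 to 3): 2430cos(θ)^2.
Outer (θ from 0 to 2π): 2430π.

Therefore ∯_{∂V} F · n dS = 2430π.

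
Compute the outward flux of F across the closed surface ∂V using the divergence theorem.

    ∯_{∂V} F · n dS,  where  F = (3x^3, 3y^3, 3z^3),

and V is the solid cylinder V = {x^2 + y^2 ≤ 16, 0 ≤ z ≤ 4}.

By the divergence theorem,

    ∯_{∂V} F · n dS = ∭_V (∇ · F) dV.

Compute the divergence:
    ∇ · F = ∂F_x/∂x + ∂F_y/∂y + ∂F_z/∂z = 9x^2 + 9y^2 + 9z^2.

In cylindrical coordinates, x = r cos(θ), y = r sin(θ), z = z, dV = r dr dθ dz, with 0 ≤ r ≤ 4, 0 ≤ θ ≤ 2π, 0 ≤ z ≤ 4.

The integrand, after substitution and multiplying by the volume element, becomes (9r^2 + 9z^2) · r, so

    ∭_V (∇·F) dV = ∫_0^{2π} ∫_0^{4} ∫_0^{4} (9r^2 + 9z^2) · r dz dr dθ.

Inner (z from 0 to 4): 36r^3 + 192r.
Middle (r from 0 to 4): 3840.
Outer (θ from 0 to 2π): 7680π.

Therefore ∯_{∂V} F · n dS = 7680π.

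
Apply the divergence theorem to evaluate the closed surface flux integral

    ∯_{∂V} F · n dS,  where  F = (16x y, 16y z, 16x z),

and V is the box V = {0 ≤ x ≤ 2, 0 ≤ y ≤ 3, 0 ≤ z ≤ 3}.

By the divergence theorem,

    ∯_{∂V} F · n dS = ∭_V (∇ · F) dV.

Compute the divergence:
    ∇ · F = ∂F_x/∂x + ∂F_y/∂y + ∂F_z/∂z = 16y + 16z + 16x = 16x + 16y + 16z.

V is a rectangular box, so dV = dx dy dz with 0 ≤ x ≤ 2, 0 ≤ y ≤ 3, 0 ≤ z ≤ 3.

Integrate (16x + 16y + 16z) over V as an iterated integral:

    ∭_V (∇·F) dV = ∫_0^{2} ∫_0^{3} ∫_0^{3} (16x + 16y + 16z) dz dy dx.

Inner (z from 0 to 3): 48x + 48y + 72.
Middle (y from 0 to 3): 144x + 432.
Outer (x from 0 to 2): 1152.

Therefore ∯_{∂V} F · n dS = 1152.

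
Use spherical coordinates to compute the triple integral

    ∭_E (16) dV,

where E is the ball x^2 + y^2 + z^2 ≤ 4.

In spherical coordinates, x = ρ sin(φ) cos(θ), y = ρ sin(φ) sin(θ), z = ρ cos(φ), and dV = ρ^2 sin(φ) dρ dφ dθ.

The integrand becomes 16, so

    ∭_E (16) dV = ∫_{0}^{2π} ∫_{0}^{π} ∫_{0}^{2} (16) · ρ^2 sin(φ) dρ dφ dθ.

Inner (ρ): 128sin(φ)/3.
Middle (φ): 256/3.
Outer (θ): 512π/3.

Therefore the triple integral equals 512π/3.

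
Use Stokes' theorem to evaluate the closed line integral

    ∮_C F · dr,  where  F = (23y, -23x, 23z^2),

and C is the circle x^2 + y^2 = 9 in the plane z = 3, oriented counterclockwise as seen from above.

Let S be the flat disk x^2 + y^2 ≤ 9 in the plane z = 3, with upward unit normal n̂ = ẑ. By Stokes' theorem,

    ∮_C F · dr = ∬_S (∇ × F) · n̂ dS = ∬_D (curl F)_z dA,

where D is the disk x^2 + y^2 ≤ 9.

Compute the curl of F = (23y, -23x, 23z^2):
    (∇ × F)_x = ∂F_z/∂y - ∂F_y/∂z = 0,
    (∇ × F)_y = ∂F_x/∂z - ∂F_z/∂x = 0,
    (∇ × F)_z = ∂F_y/∂x - ∂F_x/∂y = -46.

On z = 3, (curl F)_z = -46.

Convert to polar (x = r cos θ, y = r sin θ, dA = r dr dθ); the integrand becomes -46, so

    ∬_D (curl F)_z dA = ∫_0^{2π} ∫_0^{3} (-46) · r dr dθ.

Inner (r from 0 to 3): -207.
Outer (θ from 0 to 2π): -414π.

Therefore ∮_C F · dr = -414π.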